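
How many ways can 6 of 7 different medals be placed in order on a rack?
P(7,6) = 7!/(7-6)! = 5040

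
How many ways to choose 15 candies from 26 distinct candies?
C(26,15) = 26!/(15!×11!) = 7726160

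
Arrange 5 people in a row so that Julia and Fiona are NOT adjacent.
Total - adjacent = 5! - (5-1)!×2 = 120 - 48 = 72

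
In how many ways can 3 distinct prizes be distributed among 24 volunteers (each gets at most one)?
P(24,3) = 24!/(24-3)! = 12144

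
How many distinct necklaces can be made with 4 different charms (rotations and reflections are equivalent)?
(4-1)!/2 = 6/2 = 3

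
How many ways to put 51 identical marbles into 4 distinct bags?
C(51+4-1, 4-1) = C(54, 3) = 24804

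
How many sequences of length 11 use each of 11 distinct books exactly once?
11! = 39916800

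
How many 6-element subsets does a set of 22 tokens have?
C(22,6) = 22!/(6!×16!) = 74613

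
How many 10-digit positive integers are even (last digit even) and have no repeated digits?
Last∈{0,2,4,6,8}. Last=0: 362880. Last nonzero: 4×8×P(8,8) = 1290240. Total = 1653120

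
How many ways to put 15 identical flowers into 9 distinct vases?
C(15+9-1, 9-1) = C(23, 8) = 490314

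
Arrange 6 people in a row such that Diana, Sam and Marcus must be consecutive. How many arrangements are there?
Treat the 3 as one block: (6-3+1)! × 3! = 24 × 6 = 144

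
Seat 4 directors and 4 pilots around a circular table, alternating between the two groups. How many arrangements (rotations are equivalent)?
Fix one of the directors: (4-1)! ways for the remaining directors, × 4! ways for the pilots = 6 × 24 = 144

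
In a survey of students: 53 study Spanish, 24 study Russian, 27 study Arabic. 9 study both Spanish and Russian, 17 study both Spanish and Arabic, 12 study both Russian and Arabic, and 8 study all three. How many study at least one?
|A∪B∪C| = 53+24+27-9-17-12+8 = 74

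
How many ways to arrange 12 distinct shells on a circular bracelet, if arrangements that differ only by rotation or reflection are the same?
(12-1)!/2 = 39916800/2 = 19958400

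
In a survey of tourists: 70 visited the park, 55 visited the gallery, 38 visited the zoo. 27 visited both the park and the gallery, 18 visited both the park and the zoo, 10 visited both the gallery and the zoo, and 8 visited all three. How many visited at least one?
|A∪B∪C| = 70+55+38-27-18-10+8 = 116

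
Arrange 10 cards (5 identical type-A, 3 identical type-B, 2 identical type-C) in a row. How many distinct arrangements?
10! / (5! × 3! × 2!) = 2520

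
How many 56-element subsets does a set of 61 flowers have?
C(61,56) = 61!/(56!×5!) = 5949147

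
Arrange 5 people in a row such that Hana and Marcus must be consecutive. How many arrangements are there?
Treat the 2 as one block: (5-2+1)! × 2! = 24 × 2 = 48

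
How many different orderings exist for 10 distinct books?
10! = 3628800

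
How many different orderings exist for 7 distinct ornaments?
7! = 5040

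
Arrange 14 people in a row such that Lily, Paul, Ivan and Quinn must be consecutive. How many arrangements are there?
Treat the 4 as one block: (14-4+1)! × 4! = 39916800 × 24 = 958003200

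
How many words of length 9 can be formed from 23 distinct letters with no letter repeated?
P(23,9) = 23!/(23-9)! = 296541907200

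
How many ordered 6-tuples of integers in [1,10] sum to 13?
Coefficient of x^13 in (x + x² + ... + x^10)^6. By inclusion-exclusion on dice exceeding 10: Σ_j (-1)^j C(6,j)·C(13-1-10j, 5) = C(6,0)·C(12,5) = 1·792 = 792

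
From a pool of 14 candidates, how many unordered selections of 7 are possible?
C(14,7) = 14!/(7!×7!) = 3432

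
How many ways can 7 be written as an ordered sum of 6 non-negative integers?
C(7+6-1, 6-1) = C(12, 5) = 792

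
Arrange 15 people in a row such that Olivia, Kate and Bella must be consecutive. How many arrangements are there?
Treat the 3 as one block: (15-3+1)! × 3! = 6227020800 × 6 = 37362124800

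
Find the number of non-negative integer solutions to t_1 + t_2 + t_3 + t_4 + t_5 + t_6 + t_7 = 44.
C(44+7-1, 7-1) = C(50, 6) = 15890700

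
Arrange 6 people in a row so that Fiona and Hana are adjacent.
Treat as block: (6-1)! × 2! = 120 × 2 = 240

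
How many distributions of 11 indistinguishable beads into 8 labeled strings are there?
C(11+8-1, 8-1) = C(18, 7) = 31824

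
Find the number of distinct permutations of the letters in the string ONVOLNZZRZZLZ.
13! / (2! × 1! × 1! × 2! × 5! × 2!) = 6486480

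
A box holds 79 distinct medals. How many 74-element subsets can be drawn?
C(79,74) = 79!/(74!×5!) = 22537515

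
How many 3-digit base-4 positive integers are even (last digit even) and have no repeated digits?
Last∈{0,2}. Last=0: 6. Last nonzero: 1×2×P(2,1) = 4. Total = 10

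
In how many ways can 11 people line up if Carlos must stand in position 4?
Fix one position: (11-1)! = 3628800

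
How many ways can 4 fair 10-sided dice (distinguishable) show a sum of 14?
Coefficient of x^14 in (x + x² + ... + x^10)^4. By inclusion-exclusion on dice exceeding 10: Σ_j (-1)^j C(4,j)·C(14-1-10j, 3) = C(4,0)·C(13,3) - C(4,1)·C(3,3) = 1·286 - 4·1 = 282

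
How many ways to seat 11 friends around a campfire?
Circular: fix one position, arrange the rest. (11-1)! = 3628800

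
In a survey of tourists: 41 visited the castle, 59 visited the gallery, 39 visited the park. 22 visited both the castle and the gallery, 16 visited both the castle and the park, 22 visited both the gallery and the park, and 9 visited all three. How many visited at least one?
|A∪B∪C| = 41+59+39-22-16-22+9 = 88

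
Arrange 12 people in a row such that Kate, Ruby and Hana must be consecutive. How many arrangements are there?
Treat the 3 as one block: (12-3+1)! × 3! = 3628800 × 6 = 21772800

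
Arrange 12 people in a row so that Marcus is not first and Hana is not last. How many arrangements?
By inclusion-exclusion: 12! - 2×(12-1)! + (12-2)! = 479001600 - 79833600 + 3628800 = 402796800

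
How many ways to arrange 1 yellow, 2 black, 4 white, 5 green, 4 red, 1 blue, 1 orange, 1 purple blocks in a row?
19! / (1! × 2! × 4! × 5! × 4! × 1! × 1! × 1!) = 879955876800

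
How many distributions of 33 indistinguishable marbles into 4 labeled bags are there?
C(33+4-1, 4-1) = C(36, 3) = 7140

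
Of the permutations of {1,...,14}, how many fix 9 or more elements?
Exactly j fixed points: C(14,j)·!(14-j); sum over j ≥ 9 (derangement numbers via !m = (m-1)·(!(m-1) + !(m-2)): !0..!5 = 1, 0, 1, 2, 9, 44). Σ_{j=9}^{14} C(14,j)·!(14-j) = C(14,9)·!5 + C(14,10)·!4 + C(14,11)·!3 + C(14,12)·!2 + C(14,13)·!1 + C(14,14)·!0 = 2002·44 + 1001·9 + 364·2 + 91·1 + 14·0 + 1·1 = 97917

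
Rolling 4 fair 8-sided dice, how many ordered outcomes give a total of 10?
Coefficient of x^10 in (x + x² + ... + x^8)^4. By inclusion-exclusion on dice exceeding 8: Σ_j (-1)^j C(4,j)·C(10-1-8j, 3) = C(4,0)·C(9,3) = 1·84 = 84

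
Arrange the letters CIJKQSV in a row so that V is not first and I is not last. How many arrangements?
By inclusion-exclusion: 7! - 2×(7-1)! + (7-2)! = 5040 - 1440 + 120 = 3720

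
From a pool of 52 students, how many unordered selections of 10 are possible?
C(52,10) = 52!/(10!×42!) = 15820024220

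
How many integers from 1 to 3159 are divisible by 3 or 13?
⌊3159/3⌋ + ⌊3159/13⌋ - ⌊3159/39⌋ = 1053 + 243 - 81 = 1215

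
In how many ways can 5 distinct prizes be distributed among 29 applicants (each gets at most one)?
P(29,5) = 29!/(29-5)! = 14250600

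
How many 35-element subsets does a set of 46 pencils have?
C(46,35) = 46!/(35!×11!) = 13340783196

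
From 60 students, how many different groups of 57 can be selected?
C(60,57) = 60!/(57!×3!) = 34220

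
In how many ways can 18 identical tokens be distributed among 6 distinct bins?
C(18+6-1, 6-1) = C(23, 5) = 33649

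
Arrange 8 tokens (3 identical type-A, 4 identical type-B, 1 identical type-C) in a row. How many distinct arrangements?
8! / (3! × 4! × 1!) = 280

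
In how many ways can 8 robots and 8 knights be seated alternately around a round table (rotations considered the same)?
Fix one of the robots: (8-1)! ways for the remaining robots, × 8! ways for the knights = 5040 × 40320 = 203212800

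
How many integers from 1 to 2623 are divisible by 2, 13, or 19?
⌊2623/2⌋+⌊2623/13⌋+⌊2623/19⌋ - ⌊2623/26⌋-⌊2623/38⌋-⌊2623/247⌋ + ⌊2623/494⌋ = 1311+201+138 - 100-69-10 + 5 = 1476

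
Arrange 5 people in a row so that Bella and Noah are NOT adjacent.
Total - adjacent = 5! - (5-1)!×2 = 120 - 48 = 72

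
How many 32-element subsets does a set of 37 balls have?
C(37,32) = 37!/(32!×5!) = 435897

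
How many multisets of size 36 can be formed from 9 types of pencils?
C(36+9-1, 9-1) = C(44, 8) = 177232627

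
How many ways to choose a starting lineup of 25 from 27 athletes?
C(27,25) = 27!/(25!×2!) = 351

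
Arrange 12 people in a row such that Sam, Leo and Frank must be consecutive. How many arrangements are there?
Treat the 3 as one block: (12-3+1)! × 3! = 3628800 × 6 = 21772800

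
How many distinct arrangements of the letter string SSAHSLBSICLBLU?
14! / (1! × 1! × 3! × 2! × 1! × 1! × 4! × 1!) = 302702400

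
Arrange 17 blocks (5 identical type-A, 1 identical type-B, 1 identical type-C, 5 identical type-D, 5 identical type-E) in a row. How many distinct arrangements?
17! / (5! × 1! × 1! × 5! × 5!) = 205837632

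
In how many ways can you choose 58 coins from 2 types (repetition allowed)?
C(58+2-1, 2-1) = C(59, 1) = 59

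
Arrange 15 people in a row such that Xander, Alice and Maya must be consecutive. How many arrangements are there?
Treat the 3 as one block: (15-3+1)! × 3! = 6227020800 × 6 = 37362124800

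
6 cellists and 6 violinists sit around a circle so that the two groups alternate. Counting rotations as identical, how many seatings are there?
Fix one of the cellists: (6-1)! ways for the remaining cellists, × 6! ways for the violinists = 120 × 720 = 86400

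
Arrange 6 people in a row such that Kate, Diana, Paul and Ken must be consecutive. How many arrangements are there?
Treat the 4 as one block: (6-4+1)! × 4! = 6 × 24 = 144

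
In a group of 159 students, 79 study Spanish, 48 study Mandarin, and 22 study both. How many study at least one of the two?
|A∪B| = |A| + |B| - |A∩B| = 79 + 48 - 22 = 105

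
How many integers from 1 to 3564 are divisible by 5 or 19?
⌊3564/5⌋ + ⌊3564/19⌋ - ⌊3564/95⌋ = 712 + 187 - 37 = 862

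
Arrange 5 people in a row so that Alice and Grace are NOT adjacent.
Total - adjacent = 5! - (5-1)!×2 = 120 - 48 = 72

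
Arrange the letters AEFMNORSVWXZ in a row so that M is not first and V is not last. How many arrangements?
By inclusion-exclusion: 12! - 2×(12-1)! + (12-2)! = 479001600 - 79833600 + 3628800 = 402796800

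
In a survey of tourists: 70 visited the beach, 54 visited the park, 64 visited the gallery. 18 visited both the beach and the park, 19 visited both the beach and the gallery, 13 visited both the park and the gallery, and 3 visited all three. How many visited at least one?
|A∪B∪C| = 70+54+64-18-19-13+3 = 141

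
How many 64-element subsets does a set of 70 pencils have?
C(70,64) = 70!/(64!×6!) = 131115985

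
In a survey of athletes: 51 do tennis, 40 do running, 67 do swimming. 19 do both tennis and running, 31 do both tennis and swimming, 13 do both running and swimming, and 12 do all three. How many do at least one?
|A∪B∪C| = 51+40+67-19-31-13+12 = 107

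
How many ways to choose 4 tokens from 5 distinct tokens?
C(5,4) = 5!/(4!×1!) = 5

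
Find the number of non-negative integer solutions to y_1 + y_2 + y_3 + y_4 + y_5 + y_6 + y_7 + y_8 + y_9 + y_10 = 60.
C(60+10-1, 10-1) = C(69, 9) = 56672074888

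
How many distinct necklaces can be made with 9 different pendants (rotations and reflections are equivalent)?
(9-1)!/2 = 40320/2 = 20160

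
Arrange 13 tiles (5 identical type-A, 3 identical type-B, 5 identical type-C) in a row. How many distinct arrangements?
13! / (5! × 3! × 5!) = 72072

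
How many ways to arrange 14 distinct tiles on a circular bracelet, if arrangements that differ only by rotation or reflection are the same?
(14-1)!/2 = 6227020800/2 = 3113510400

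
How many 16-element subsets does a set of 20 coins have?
C(20,16) = 20!/(16!×4!) = 4845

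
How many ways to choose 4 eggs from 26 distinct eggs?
C(26,4) = 26!/(4!×22!) = 14950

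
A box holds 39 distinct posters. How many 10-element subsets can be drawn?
C(39,10) = 39!/(10!×29!) = 635745396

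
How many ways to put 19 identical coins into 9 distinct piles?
C(19+9-1, 9-1) = C(27, 8) = 2220075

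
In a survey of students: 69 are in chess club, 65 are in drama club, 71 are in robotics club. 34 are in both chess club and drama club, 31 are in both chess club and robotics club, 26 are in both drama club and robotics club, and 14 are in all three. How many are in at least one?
|A∪B∪C| = 69+65+71-34-31-26+14 = 128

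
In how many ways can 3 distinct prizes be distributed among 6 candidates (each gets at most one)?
P(6,3) = 6!/(6-3)! = 120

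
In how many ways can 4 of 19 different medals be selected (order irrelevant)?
C(19,4) = 19!/(4!×15!) = 3876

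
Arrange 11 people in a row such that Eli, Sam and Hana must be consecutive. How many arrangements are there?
Treat the 3 as one block: (11-3+1)! × 3! = 362880 × 6 = 2177280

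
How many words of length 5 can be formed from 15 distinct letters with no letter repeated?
P(15,5) = 15!/(15-5)! = 360360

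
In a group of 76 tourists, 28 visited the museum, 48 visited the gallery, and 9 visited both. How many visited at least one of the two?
|A∪B| = |A| + |B| - |A∩B| = 28 + 48 - 9 = 67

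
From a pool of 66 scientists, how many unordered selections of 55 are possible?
C(66,55) = 66!/(55!×11!) = 1074082795968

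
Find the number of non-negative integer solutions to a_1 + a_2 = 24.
C(24+2-1, 2-1) = C(25, 1) = 25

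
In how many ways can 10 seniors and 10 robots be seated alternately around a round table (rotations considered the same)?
Fix one of the seniors: (10-1)! ways for the remaining seniors, × 10! ways for the robots = 362880 × 3628800 = 1316818944000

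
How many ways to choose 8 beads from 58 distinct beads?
C(58,8) = 58!/(8!×50!) = 1916797311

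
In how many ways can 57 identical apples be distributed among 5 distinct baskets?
C(57+5-1, 5-1) = C(61, 4) = 521855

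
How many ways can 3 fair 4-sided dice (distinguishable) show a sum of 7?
Coefficient of x^7 in (x + x² + ... + x^4)^3. By inclusion-exclusion on dice exceeding 4: Σ_j (-1)^j C(3,j)·C(7-1-4j, 2) = C(3,0)·C(6,2) - C(3,1)·C(2,2) = 1·15 - 3·1 = 12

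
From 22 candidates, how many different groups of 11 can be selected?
C(22,11) = 22!/(11!×11!) = 705432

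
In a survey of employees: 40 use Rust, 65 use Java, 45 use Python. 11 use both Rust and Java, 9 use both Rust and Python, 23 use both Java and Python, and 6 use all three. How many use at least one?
|A∪B∪C| = 40+65+45-11-9-23+6 = 113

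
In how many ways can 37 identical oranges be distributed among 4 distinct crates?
C(37+4-1, 4-1) = C(40, 3) = 9880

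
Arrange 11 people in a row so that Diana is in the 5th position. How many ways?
Fix one position: (11-1)! = 3628800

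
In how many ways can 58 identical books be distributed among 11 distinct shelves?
C(58+11-1, 11-1) = C(68, 10) = 290752384208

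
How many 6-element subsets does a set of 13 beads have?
C(13,6) = 13!/(6!×7!) = 1716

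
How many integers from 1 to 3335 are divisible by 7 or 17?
⌊3335/7⌋ + ⌊3335/17⌋ - ⌊3335/119⌋ = 476 + 196 - 28 = 644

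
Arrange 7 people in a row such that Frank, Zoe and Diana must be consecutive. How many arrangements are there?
Treat the 3 as one block: (7-3+1)! × 3! = 120 × 6 = 720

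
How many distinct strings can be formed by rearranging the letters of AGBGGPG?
7! / (4! × 1! × 1! × 1!) = 210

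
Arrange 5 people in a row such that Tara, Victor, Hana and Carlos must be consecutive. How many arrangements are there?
Treat the 4 as one block: (5-4+1)! × 4! = 2 × 24 = 48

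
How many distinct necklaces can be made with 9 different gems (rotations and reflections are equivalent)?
(9-1)!/2 = 40320/2 = 20160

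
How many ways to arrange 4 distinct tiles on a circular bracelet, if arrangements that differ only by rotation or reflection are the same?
(4-1)!/2 = 6/2 = 3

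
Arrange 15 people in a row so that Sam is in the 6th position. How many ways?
Fix one position: (15-1)! = 87178291200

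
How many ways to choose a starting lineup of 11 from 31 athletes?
C(31,11) = 31!/(11!×20!) = 84672315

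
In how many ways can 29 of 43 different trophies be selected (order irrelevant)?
C(43,29) = 43!/(29!×14!) = 78378960360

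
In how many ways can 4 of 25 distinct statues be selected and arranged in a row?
P(25,4) = 25!/(25-4)! = 303600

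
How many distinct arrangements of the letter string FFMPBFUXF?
9! / (1! × 1! × 1! × 1! × 1! × 4!) = 15120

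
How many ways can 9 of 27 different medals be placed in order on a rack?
P(27,9) = 27!/(27-9)! = 1700755056000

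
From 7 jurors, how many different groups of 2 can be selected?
C(7,2) = 7!/(2!×5!) = 21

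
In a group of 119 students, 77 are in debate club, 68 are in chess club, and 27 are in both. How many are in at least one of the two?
|A∪B| = |A| + |B| - |A∩B| = 77 + 68 - 27 = 118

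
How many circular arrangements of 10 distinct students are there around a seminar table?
Circular: fix one position, arrange the rest. (10-1)! = 362880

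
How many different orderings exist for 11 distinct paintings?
11! = 39916800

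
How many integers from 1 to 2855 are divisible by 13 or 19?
⌊2855/13⌋ + ⌊2855/19⌋ - ⌊2855/247⌋ = 219 + 150 - 11 = 358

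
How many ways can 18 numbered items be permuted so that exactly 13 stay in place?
Choose the 13 fixed points C(18,13) = 8568, derange the rest: !5 = Σ_{j=0}^{5} (-1)^j·5!/j! = 120 - 120 + 60 - 20 + 5 - 1 = 44. Product = 8568 × 44 = 376992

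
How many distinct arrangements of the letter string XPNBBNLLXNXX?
12! / (4! × 1! × 2! × 2! × 3!) = 831600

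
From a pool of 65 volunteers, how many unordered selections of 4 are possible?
C(65,4) = 65!/(4!×61!) = 677040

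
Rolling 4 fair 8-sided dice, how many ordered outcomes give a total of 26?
Coefficient of x^26 in (x + x² + ... + x^8)^4. By inclusion-exclusion on dice exceeding 8: Σ_j (-1)^j C(4,j)·C(26-1-8j, 3) = C(4,0)·C(25,3) - C(4,1)·C(17,3) + C(4,2)·C(9,3) = 1·2300 - 4·680 + 6·84 = 84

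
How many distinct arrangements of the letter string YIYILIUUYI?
10! / (3! × 2! × 4! × 1!) = 12600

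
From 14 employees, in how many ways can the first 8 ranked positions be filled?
P(14,8) = 14!/(14-8)! = 121080960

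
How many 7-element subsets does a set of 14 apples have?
C(14,7) = 14!/(7!×7!) = 3432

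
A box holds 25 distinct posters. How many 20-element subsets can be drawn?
C(25,20) = 25!/(20!×5!) = 53130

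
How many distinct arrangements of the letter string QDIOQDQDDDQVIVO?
15! / (5! × 2! × 2! × 2! × 4!) = 56756700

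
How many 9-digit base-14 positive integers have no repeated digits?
First digit: 13 choices (nonzero). Then descending: 13 × 13 × 12 × 11 × 10 × 9 × 8 × 7 × 6 = 674593920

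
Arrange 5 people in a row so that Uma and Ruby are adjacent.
Treat as block: (5-1)! × 2! = 24 × 2 = 48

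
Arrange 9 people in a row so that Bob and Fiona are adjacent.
Treat as block: (9-1)! × 2! = 40320 × 2 = 80640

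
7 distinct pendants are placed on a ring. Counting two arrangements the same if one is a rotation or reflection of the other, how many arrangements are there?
(7-1)!/2 = 720/2 = 360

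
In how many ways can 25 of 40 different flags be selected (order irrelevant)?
C(40,25) = 40!/(25!×15!) = 40225345056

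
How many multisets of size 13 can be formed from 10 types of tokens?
C(13+10-1, 10-1) = C(22, 9) = 497420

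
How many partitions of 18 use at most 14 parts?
By conjugation, equals partitions of 18 into parts ≤ 14. Let r_j(i) = number of partitions of i into parts ≤ j, for i = 0..18. r_1(i) = 1 for all i; r_j(i) = r_{j-1}(i) + r_j(i-j). Rows j = 2..14: ≤2: 1 1 2 2 3 3 4 4 5 5 6 6 7 7 8 8 9 9 10; ≤3: 1 1 2 3 4 5 7 8 10 12 14 16 19 21 24 27 30 33 37; ≤4: 1 1 2 3 5 6 9 11 15 18 23 27 34 39 47 54 64 72 84; ≤5: 1 1 2 3 5 7 10 13 18 23 30 37 47 57 70 84 101 119 141; ≤6: 1 1 2 3 5 7 11 14 20 26 35 44 58 71 90 110 136 163 199; ≤7: 1 1 2 3 5 7 11 15 21 28 38 49 65 82 105 131 164 201 248; ≤8: 1 1 2 3 5 7 11 15 22 29 40 52 70 89 116 146 186 230 288; ≤9: 1 1 2 3 5 7 11 15 22 30 41 54 73 94 123 157 201 252 318; ≤10: 1 1 2 3 5 7 11 15 22 30 42 55 75 97 128 164 212 267 340; ≤11: 1 1 2 3 5 7 11 15 22 30 42 56 76 99 131 169 219 278 355; ≤12: 1 1 2 3 5 7 11 15 22 30 42 56 77 100 133 172 224 285 366; ≤13: 1 1 2 3 5 7 11 15 22 30 42 56 77 101 134 174 227 290 373; ≤14: 1 1 2 3 5 7 11 15 22 30 42 56 77 101 135 175 229 293 378. r_14(18) = 378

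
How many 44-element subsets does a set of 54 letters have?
C(54,44) = 54!/(44!×10!) = 23930713170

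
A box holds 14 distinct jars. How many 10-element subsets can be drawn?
C(14,10) = 14!/(10!×4!) = 1001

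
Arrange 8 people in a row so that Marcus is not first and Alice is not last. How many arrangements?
By inclusion-exclusion: 8! - 2×(8-1)! + (8-2)! = 40320 - 10080 + 720 = 30960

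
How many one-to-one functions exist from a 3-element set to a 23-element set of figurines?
P(23,3) = 23!/(23-3)! = 10626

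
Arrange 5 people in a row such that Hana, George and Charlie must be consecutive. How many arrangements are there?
Treat the 3 as one block: (5-3+1)! × 3! = 6 × 6 = 36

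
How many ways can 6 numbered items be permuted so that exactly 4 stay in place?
Choose the 4 fixed points C(6,4) = 15, derange the rest: !2 = Σ_{j=0}^{2} (-1)^j·2!/j! = 2 - 2 + 1 = 1. Product = 15 × 1 = 15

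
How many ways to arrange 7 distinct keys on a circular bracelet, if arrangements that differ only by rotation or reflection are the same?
(7-1)!/2 = 720/2 = 360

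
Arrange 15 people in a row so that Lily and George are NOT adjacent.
Total - adjacent = 15! - (15-1)!×2 = 1307674368000 - 174356582400 = 1133317785600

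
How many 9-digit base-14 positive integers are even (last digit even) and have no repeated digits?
Last∈{0,2,4,6,8,10,12}. Last=0: 51891840. Last nonzero: 6×12×P(12,7) = 287400960. Total = 339292800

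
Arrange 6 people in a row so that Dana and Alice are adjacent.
Treat as block: (6-1)! × 2! = 120 × 2 = 240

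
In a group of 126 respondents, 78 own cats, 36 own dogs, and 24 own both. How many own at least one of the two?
|A∪B| = |A| + |B| - |A∩B| = 78 + 36 - 24 = 90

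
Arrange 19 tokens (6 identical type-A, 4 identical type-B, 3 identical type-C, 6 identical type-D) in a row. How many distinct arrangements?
19! / (6! × 4! × 3! × 6!) = 1629547920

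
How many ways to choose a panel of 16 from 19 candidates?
C(19,16) = 19!/(16!×3!) = 969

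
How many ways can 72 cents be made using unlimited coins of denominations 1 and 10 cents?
Coefficient of x^72 in 1/(1-x^1) · 1/(1-x^10). Use j coins of 10 for j = 0..⌊72/10⌋ = 7, the rest in 1s: 7 + 1 = 8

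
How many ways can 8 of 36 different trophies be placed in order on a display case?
P(36,8) = 36!/(36-8)! = 1220096908800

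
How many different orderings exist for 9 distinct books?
9! = 362880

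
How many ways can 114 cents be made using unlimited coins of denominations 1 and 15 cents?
Coefficient of x^114 in 1/(1-x^1) · 1/(1-x^15). Use j coins of 15 for j = 0..⌊114/15⌋ = 7, the rest in 1s: 7 + 1 = 8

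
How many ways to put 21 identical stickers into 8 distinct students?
C(21+8-1, 8-1) = C(28, 7) = 1184040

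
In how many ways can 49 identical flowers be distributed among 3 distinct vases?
C(49+3-1, 3-1) = C(51, 2) = 1275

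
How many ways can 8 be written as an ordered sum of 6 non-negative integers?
C(8+6-1, 6-1) = C(13, 5) = 1287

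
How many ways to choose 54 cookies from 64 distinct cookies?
C(64,54) = 64!/(54!×10!) = 151473214816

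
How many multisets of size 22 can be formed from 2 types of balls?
C(22+2-1, 2-1) = C(23, 1) = 23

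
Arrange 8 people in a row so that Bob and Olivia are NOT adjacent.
Total - adjacent = 8! - (8-1)!×2 = 40320 - 10080 = 30240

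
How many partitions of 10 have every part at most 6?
Let r_j(i) = number of partitions of i into parts ≤ j, for i = 0..10. r_1(i) = 1 for all i; r_j(i) = r_{j-1}(i) + r_j(i-j). Rows j = 2..6: ≤2: 1 1 2 2 3 3 4 4 5 5 6; ≤3: 1 1 2 3 4 5 7 8 10 12 14; ≤4: 1 1 2 3 5 6 9 11 15 18 23; ≤5: 1 1 2 3 5 7 10 13 18 23 30; ≤6: 1 1 2 3 5 7 11 14 20 26 35. r_6(10) = 35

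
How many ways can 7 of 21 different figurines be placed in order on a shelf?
P(21,7) = 21!/(21-7)! = 586051200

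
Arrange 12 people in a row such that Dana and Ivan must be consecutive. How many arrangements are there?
Treat the 2 as one block: (12-2+1)! × 2! = 39916800 × 2 = 79833600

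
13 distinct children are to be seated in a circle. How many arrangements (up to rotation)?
Circular: fix one position, arrange the rest. (13-1)! = 479001600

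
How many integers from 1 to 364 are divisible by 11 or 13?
⌊364/11⌋ + ⌊364/13⌋ - ⌊364/143⌋ = 33 + 28 - 2 = 59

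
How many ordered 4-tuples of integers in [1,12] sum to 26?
Coefficient of x^26 in (x + x² + ... + x^12)^4. By inclusion-exclusion on dice exceeding 12: Σ_j (-1)^j C(4,j)·C(26-1-12j, 3) = C(4,0)·C(25,3) - C(4,1)·C(13,3) = 1·2300 - 4·286 = 1156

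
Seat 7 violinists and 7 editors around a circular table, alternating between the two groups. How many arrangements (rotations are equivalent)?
Fix one of the violinists: (7-1)! ways for the remaining violinists, × 7! ways for the editors = 720 × 5040 = 3628800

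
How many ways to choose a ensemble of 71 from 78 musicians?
C(78,71) = 78!/(71!×7!) = 2641902120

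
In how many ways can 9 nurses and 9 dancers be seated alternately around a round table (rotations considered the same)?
Fix one of the nurses: (9-1)! ways for the remaining nurses, × 9! ways for the dancers = 40320 × 362880 = 14631321600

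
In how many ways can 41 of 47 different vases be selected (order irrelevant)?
C(47,41) = 47!/(41!×6!) = 10737573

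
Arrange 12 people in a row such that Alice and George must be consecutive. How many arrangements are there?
Treat the 2 as one block: (12-2+1)! × 2! = 39916800 × 2 = 79833600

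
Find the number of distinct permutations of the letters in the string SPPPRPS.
7! / (1! × 4! × 2!) = 105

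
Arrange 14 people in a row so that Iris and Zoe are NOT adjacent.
Total - adjacent = 14! - (14-1)!×2 = 87178291200 - 12454041600 = 74724249600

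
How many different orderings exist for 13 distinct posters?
13! = 6227020800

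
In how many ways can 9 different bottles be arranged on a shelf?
9! = 362880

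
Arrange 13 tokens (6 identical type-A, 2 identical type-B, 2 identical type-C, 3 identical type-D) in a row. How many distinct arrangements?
13! / (6! × 2! × 2! × 3!) = 360360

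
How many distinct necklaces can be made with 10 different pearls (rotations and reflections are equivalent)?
(10-1)!/2 = 362880/2 = 181440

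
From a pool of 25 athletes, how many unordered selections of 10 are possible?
C(25,10) = 25!/(10!×15!) = 3268760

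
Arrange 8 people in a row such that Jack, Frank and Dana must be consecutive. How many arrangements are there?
Treat the 3 as one block: (8-3+1)! × 3! = 720 × 6 = 4320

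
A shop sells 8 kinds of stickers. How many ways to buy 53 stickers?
C(53+8-1, 8-1) = C(60, 7) = 386206920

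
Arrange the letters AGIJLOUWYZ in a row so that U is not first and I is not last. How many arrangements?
By inclusion-exclusion: 10! - 2×(10-1)! + (10-2)! = 3628800 - 725760 + 40320 = 2943360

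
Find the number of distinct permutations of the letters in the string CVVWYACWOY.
10! / (2! × 2! × 2! × 2! × 1! × 1!) = 226800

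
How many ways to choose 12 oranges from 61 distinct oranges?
C(61,12) = 61!/(12!×49!) = 1742058970275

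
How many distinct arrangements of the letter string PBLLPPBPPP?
10! / (2! × 6! × 2!) = 1260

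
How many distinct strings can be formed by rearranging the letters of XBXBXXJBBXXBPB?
14! / (1! × 6! × 6! × 1!) = 168168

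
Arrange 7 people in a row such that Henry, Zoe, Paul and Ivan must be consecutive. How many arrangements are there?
Treat the 4 as one block: (7-4+1)! × 4! = 24 × 24 = 576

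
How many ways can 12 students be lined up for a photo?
12! = 479001600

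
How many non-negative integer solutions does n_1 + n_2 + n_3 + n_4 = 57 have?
C(57+4-1, 4-1) = C(60, 3) = 34220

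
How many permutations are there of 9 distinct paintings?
9! = 362880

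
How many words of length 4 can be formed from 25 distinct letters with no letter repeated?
P(25,4) = 25!/(25-4)! = 303600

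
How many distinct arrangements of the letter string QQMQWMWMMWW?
11! / (3! × 4! × 4!) = 11550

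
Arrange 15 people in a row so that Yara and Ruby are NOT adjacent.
Total - adjacent = 15! - (15-1)!×2 = 1307674368000 - 174356582400 = 1133317785600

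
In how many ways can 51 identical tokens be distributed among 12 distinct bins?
C(51+12-1, 12-1) = C(62, 11) = 508271323092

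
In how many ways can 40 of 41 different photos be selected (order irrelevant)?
C(41,40) = 41!/(40!×1!) = 41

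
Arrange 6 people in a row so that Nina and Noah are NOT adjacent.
Total - adjacent = 6! - (6-1)!×2 = 720 - 240 = 480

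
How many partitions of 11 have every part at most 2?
Let r_j(i) = number of partitions of i into parts ≤ j, for i = 0..11. r_1(i) = 1 for all i; r_j(i) = r_{j-1}(i) + r_j(i-j). Rows j = 2..2: ≤2: 1 1 2 2 3 3 4 4 5 5 6 6. r_2(11) = 6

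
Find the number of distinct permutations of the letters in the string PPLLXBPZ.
8! / (1! × 1! × 3! × 2! × 1!) = 3360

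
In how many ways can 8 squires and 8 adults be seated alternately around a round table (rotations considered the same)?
Fix one of the squires: (8-1)! ways for the remaining squires, × 8! ways for the adults = 5040 × 40320 = 203212800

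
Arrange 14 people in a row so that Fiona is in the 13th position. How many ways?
Fix one position: (14-1)! = 6227020800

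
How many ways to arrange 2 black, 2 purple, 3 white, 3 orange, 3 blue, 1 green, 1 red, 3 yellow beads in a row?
18! / (2! × 2! × 3! × 3! × 3! × 1! × 1! × 3!) = 1235025792000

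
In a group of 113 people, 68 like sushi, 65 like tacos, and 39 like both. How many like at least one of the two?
|A∪B| = |A| + |B| - |A∩B| = 68 + 65 - 39 = 94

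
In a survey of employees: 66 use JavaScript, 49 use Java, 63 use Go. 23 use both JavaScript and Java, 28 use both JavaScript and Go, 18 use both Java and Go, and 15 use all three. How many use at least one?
|A∪B∪C| = 66+49+63-23-28-18+15 = 124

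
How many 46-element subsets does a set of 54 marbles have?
C(54,46) = 54!/(46!×8!) = 1040465790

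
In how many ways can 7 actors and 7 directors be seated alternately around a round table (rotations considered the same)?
Fix one of the actors: (7-1)! ways for the remaining actors, × 7! ways for the directors = 720 × 5040 = 3628800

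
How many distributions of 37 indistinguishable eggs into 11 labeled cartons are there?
C(37+11-1, 11-1) = C(47, 10) = 5178066751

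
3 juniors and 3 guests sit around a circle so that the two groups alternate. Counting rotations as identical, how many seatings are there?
Fix one of the juniors: (3-1)! ways for the remaining juniors, × 3! ways for the guests = 2 × 6 = 12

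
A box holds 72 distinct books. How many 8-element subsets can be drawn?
C(72,8) = 72!/(8!×64!) = 11969016345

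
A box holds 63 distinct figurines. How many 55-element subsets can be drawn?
C(63,55) = 63!/(55!×8!) = 3872894697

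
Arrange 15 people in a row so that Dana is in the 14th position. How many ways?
Fix one position: (15-1)! = 87178291200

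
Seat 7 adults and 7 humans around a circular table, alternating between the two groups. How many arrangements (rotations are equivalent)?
Fix one of the adults: (7-1)! ways for the remaining adults, × 7! ways for the humans = 720 × 5040 = 3628800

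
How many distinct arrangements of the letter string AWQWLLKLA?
9! / (2! × 2! × 1! × 3! × 1!) = 15120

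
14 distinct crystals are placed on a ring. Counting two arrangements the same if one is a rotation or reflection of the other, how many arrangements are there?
(14-1)!/2 = 6227020800/2 = 3113510400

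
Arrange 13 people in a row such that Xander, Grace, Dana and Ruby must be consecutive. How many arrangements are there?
Treat the 4 as one block: (13-4+1)! × 4! = 3628800 × 24 = 87091200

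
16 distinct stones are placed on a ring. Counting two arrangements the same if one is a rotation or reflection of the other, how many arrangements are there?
(16-1)!/2 = 1307674368000/2 = 653837184000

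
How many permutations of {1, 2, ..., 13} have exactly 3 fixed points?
Choose the 3 fixed points C(13,3) = 286, derange the rest: !10 = Σ_{j=0}^{10} (-1)^j·10!/j! = 3628800 - 3628800 + 1814400 - 604800 + 151200 - 30240 + 5040 - 720 + 90 - 10 + 1 = 1334961. Product = 286 × 1334961 = 381798846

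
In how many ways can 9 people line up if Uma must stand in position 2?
Fix one position: (9-1)! = 40320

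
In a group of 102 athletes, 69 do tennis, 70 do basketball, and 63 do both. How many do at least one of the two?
|A∪B| = |A| + |B| - |A∩B| = 69 + 70 - 63 = 76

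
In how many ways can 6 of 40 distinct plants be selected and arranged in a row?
P(40,6) = 40!/(40-6)! = 2763633600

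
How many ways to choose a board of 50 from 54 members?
C(54,50) = 54!/(50!×4!) = 316251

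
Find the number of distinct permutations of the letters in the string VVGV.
4! / (1! × 3!) = 4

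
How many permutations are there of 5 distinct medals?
5! = 120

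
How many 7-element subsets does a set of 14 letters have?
C(14,7) = 14!/(7!×7!) = 3432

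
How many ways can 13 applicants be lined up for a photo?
13! = 6227020800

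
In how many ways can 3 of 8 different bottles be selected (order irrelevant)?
C(8,3) = 8!/(3!×5!) = 56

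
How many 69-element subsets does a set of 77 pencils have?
C(77,69) = 77!/(69!×8!) = 21042072975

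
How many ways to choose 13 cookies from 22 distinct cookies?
C(22,13) = 22!/(13!×9!) = 497420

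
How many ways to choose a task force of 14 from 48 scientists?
C(48,14) = 48!/(14!×34!) = 482320623240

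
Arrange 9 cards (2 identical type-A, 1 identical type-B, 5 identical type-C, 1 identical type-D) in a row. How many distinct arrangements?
9! / (2! × 1! × 5! × 1!) = 1512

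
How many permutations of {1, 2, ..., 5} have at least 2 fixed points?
Exactly j fixed points: C(5,j)·!(5-j); sum over j ≥ 2 (derangement numbers via !m = (m-1)·(!(m-1) + !(m-2)): !0..!3 = 1, 0, 1, 2). Σ_{j=2}^{5} C(5,j)·!(5-j) = C(5,2)·!3 + C(5,3)·!2 + C(5,4)·!1 + C(5,5)·!0 = 10·2 + 10·1 + 5·0 + 1·1 = 31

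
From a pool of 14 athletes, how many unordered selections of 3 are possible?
C(14,3) = 14!/(3!×11!) = 364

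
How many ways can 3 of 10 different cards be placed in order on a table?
P(10,3) = 10!/(10-3)! = 720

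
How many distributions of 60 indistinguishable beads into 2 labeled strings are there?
C(60+2-1, 2-1) = C(61, 1) = 61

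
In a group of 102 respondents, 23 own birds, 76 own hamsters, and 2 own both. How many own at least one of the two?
|A∪B| = |A| + |B| - |A∩B| = 23 + 76 - 2 = 97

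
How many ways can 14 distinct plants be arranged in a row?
14! = 87178291200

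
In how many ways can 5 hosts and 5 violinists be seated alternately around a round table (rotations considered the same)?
Fix one of the hosts: (5-1)! ways for the remaining hosts, × 5! ways for the violinists = 24 × 120 = 2880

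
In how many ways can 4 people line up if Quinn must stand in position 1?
Fix one position: (4-1)! = 6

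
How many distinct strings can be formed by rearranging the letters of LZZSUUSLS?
9! / (2! × 3! × 2! × 2!) = 7560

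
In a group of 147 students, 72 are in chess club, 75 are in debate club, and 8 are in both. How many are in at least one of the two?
|A∪B| = |A| + |B| - |A∩B| = 72 + 75 - 8 = 139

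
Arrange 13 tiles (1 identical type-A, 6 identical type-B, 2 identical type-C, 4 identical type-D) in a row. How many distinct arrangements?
13! / (1! × 6! × 2! × 4!) = 180180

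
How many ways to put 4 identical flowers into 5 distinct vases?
C(4+5-1, 5-1) = C(8, 4) = 70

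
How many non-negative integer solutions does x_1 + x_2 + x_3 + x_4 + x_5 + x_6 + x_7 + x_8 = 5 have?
C(5+8-1, 8-1) = C(12, 7) = 792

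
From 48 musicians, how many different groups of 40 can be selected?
C(48,40) = 48!/(40!×8!) = 377348994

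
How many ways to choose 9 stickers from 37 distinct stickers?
C(37,9) = 37!/(9!×28!) = 124403620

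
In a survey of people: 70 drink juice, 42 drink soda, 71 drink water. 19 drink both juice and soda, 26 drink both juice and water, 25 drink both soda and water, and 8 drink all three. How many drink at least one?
|A∪B∪C| = 70+42+71-19-26-25+8 = 121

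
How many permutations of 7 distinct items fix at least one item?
Complement of the derangements. !7 = Σ_{j=0}^{7} (-1)^j·7!/j! = 5040 - 5040 + 2520 - 840 + 210 - 42 + 7 - 1 = 1854. 7! - !7 = 5040 - 1854 = 3186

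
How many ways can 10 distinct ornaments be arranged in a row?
10! = 3628800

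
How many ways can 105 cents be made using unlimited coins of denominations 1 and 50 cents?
Coefficient of x^105 in 1/(1-x^1) · 1/(1-x^50). Use j coins of 50 for j = 0..⌊105/50⌋ = 2, the rest in 1s: 2 + 1 = 3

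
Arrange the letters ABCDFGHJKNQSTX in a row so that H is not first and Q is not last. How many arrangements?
By inclusion-exclusion: 14! - 2×(14-1)! + (14-2)! = 87178291200 - 12454041600 + 479001600 = 75203251200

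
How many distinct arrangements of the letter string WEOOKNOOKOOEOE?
14! / (2! × 1! × 1! × 3! × 7!) = 1441440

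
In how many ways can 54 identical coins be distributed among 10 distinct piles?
C(54+10-1, 10-1) = C(63, 9) = 23667689815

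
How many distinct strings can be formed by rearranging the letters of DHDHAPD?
7! / (3! × 1! × 1! × 2!) = 420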